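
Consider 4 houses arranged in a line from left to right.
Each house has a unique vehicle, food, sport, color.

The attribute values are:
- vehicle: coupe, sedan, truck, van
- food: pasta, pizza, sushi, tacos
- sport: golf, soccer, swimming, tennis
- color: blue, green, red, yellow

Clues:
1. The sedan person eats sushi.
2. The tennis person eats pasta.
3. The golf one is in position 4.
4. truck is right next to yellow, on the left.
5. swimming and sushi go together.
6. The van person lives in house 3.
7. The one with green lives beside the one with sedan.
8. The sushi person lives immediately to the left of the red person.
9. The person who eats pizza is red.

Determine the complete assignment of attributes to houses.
Solution:

House | Vehicle | Food | Sport | Color
--------------------------------------
  1   | truck | pasta | tennis | green
  2   | sedan | sushi | swimming | yellow
  3   | van | pizza | soccer | red
  4   | coupe | tacos | golf | blue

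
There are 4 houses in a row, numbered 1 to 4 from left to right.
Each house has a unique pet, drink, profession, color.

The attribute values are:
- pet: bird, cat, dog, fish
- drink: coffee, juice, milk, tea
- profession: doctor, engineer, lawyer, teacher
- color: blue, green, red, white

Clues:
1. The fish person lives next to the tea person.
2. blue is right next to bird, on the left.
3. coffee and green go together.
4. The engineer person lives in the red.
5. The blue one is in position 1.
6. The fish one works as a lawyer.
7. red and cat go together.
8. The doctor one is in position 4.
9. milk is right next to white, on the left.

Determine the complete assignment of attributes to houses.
Solution:

House | Pet | Drink | Profession | Color
----------------------------------------
  1   | fish | milk | lawyer | blue
  2   | bird | tea | teacher | white
  3   | cat | juice | engineer | red
  4   | dog | coffee | doctor | green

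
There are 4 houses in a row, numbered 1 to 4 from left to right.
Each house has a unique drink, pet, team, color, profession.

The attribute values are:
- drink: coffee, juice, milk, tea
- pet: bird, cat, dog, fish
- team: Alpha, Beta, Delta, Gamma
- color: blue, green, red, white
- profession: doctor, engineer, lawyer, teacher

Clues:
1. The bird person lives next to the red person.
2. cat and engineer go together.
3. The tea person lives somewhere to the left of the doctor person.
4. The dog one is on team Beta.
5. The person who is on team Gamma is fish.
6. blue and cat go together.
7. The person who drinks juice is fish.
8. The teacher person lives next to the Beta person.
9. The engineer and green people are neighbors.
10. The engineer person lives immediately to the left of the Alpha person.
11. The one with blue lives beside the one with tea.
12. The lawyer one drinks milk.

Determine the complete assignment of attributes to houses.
Solution:

House | Drink | Pet | Team | Color | Profession
-----------------------------------------------
  1   | coffee | cat | Delta | blue | engineer
  2   | tea | bird | Alpha | green | teacher
  3   | milk | dog | Beta | red | lawyer
  4   | juice | fish | Gamma | white | doctor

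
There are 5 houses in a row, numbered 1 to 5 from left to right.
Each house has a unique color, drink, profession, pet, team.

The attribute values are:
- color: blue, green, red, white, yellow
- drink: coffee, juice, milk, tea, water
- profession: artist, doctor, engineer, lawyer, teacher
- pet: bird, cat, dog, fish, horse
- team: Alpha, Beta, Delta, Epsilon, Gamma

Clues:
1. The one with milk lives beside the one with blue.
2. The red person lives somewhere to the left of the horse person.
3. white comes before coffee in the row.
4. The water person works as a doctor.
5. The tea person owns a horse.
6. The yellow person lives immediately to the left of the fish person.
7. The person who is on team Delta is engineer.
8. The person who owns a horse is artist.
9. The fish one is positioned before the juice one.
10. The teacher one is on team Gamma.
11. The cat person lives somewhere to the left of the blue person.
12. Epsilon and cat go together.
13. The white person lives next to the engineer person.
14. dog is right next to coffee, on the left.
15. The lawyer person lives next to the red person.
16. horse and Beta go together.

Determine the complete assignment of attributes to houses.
Solution:

House | Color | Drink | Profession | Pet | Team
-----------------------------------------------
  1   | white | water | doctor | cat | Epsilon
  2   | yellow | milk | engineer | dog | Delta
  3   | blue | coffee | lawyer | fish | Alpha
  4   | red | juice | teacher | bird | Gamma
  5   | green | tea | artist | horse | Beta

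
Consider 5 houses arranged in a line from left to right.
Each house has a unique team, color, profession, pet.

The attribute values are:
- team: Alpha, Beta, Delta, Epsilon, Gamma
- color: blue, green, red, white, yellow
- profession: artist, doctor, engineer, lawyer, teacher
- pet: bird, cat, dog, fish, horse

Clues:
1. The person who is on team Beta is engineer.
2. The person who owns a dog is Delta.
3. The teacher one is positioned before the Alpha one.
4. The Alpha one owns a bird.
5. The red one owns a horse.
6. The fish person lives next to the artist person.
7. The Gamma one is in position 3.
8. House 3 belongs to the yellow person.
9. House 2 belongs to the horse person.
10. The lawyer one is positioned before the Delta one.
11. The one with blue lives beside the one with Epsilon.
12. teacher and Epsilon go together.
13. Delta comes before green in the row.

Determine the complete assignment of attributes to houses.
Solution:

House | Team | Color | Profession | Pet
---------------------------------------
  1   | Beta | blue | engineer | cat
  2   | Epsilon | red | teacher | horse
  3   | Gamma | yellow | lawyer | fish
  4   | Delta | white | artist | dog
  5   | Alpha | green | doctor | bird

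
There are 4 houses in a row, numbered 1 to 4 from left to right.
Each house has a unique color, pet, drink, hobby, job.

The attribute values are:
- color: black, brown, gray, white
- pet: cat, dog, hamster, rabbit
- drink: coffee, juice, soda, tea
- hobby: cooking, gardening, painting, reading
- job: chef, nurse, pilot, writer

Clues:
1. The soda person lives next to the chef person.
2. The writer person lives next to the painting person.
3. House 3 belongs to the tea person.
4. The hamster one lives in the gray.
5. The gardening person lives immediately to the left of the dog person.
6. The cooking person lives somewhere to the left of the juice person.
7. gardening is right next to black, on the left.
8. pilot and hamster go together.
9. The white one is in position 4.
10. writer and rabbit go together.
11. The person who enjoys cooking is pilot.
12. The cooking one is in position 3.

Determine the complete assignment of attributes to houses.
Solution:

House | Color | Pet | Drink | Hobby | Job
-----------------------------------------
  1   | brown | rabbit | soda | gardening | writer
  2   | black | dog | coffee | painting | chef
  3   | gray | hamster | tea | cooking | pilot
  4   | white | cat | juice | reading | nurse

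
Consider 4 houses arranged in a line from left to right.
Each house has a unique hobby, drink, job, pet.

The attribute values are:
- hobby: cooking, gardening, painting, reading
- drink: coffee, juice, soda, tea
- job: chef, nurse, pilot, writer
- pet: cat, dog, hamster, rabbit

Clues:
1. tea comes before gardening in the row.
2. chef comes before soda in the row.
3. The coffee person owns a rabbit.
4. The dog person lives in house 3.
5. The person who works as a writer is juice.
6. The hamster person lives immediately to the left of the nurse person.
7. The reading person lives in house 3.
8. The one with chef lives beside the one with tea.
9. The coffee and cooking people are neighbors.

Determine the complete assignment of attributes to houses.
Solution:

House | Hobby | Drink | Job | Pet
---------------------------------
  1   | painting | coffee | chef | rabbit
  2   | cooking | tea | pilot | hamster
  3   | reading | soda | nurse | dog
  4   | gardening | juice | writer | cat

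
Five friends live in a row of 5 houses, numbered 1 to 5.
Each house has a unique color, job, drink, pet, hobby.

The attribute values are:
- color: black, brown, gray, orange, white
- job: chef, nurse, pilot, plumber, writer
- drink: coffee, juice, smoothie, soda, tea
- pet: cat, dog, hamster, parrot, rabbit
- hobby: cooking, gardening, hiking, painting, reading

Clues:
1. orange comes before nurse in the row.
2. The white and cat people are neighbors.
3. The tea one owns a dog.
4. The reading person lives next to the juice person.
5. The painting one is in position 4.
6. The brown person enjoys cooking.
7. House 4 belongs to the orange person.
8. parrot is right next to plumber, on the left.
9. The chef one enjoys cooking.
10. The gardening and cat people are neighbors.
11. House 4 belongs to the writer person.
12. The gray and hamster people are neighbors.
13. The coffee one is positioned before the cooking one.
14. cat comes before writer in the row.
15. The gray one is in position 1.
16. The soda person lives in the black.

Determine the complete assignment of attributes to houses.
Solution:

House | Color | Job | Drink | Pet | Hobby
-----------------------------------------
  1   | gray | pilot | coffee | parrot | reading
  2   | white | plumber | juice | hamster | gardening
  3   | brown | chef | smoothie | cat | cooking
  4   | orange | writer | tea | dog | painting
  5   | black | nurse | soda | rabbit | hiking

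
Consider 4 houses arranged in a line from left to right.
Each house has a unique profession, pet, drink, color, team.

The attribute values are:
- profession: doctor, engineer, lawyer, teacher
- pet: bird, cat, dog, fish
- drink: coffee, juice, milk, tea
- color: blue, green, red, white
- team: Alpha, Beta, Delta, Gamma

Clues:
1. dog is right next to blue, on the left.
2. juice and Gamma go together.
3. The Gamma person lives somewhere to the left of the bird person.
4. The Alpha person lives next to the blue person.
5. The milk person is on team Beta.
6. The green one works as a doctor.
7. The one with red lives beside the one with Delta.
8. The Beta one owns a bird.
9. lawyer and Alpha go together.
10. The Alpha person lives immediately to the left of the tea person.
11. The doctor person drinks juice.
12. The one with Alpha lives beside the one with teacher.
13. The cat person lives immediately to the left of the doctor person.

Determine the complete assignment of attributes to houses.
Solution:

House | Profession | Pet | Drink | Color | Team
-----------------------------------------------
  1   | lawyer | dog | coffee | red | Alpha
  2   | teacher | cat | tea | blue | Delta
  3   | doctor | fish | juice | green | Gamma
  4   | engineer | bird | milk | white | Beta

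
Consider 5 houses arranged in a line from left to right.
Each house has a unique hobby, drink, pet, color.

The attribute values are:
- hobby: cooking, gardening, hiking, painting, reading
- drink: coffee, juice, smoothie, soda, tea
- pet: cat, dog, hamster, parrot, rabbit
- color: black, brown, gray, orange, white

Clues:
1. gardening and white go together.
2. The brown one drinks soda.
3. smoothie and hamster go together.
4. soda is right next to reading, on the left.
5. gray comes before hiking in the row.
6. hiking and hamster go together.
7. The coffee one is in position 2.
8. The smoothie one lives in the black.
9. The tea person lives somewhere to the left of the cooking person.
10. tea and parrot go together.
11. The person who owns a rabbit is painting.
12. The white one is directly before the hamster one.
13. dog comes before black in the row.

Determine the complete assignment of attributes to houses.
Solution:

House | Hobby | Drink | Pet | Color
-----------------------------------
  1   | painting | soda | rabbit | brown
  2   | reading | coffee | dog | gray
  3   | gardening | tea | parrot | white
  4   | hiking | smoothie | hamster | black
  5   | cooking | juice | cat | orange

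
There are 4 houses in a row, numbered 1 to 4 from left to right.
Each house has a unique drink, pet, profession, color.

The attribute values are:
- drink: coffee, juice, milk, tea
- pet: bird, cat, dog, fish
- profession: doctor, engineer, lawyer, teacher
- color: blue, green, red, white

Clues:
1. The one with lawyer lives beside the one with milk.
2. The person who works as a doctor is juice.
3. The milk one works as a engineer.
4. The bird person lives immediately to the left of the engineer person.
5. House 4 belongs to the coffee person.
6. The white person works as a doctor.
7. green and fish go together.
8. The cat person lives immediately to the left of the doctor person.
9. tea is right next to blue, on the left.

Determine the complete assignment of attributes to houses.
Solution:

House | Drink | Pet | Profession | Color
----------------------------------------
  1   | tea | bird | lawyer | red
  2   | milk | cat | engineer | blue
  3   | juice | dog | doctor | white
  4   | coffee | fish | teacher | green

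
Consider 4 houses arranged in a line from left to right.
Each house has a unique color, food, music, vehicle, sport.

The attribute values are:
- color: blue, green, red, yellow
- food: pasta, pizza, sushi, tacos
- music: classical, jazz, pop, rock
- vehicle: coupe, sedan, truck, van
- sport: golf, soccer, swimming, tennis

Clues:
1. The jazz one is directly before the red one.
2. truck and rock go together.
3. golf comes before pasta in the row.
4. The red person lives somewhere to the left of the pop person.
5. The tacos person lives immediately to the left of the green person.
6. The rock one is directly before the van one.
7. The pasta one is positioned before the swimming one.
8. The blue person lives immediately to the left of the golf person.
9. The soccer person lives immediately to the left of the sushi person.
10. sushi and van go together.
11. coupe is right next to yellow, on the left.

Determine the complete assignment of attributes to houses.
Solution:

House | Color | Food | Music | Vehicle | Sport
----------------------------------------------
  1   | blue | tacos | rock | truck | soccer
  2   | green | sushi | jazz | van | golf
  3   | red | pasta | classical | coupe | tennis
  4   | yellow | pizza | pop | sedan | swimming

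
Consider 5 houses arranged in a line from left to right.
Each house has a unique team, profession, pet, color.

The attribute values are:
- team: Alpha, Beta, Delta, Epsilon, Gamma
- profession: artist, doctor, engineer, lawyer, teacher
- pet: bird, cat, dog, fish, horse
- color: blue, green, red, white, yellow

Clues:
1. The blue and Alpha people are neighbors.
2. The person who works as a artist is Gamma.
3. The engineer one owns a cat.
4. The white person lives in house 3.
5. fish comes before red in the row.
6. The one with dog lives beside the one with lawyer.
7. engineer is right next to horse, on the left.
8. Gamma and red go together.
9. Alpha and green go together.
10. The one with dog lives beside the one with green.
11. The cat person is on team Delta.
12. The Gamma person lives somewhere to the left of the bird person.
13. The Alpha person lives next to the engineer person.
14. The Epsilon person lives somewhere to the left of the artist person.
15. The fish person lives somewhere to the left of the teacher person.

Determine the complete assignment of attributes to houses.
Solution:

House | Team | Profession | Pet | Color
---------------------------------------
  1   | Epsilon | doctor | dog | blue
  2   | Alpha | lawyer | fish | green
  3   | Delta | engineer | cat | white
  4   | Gamma | artist | horse | red
  5   | Beta | teacher | bird | yellow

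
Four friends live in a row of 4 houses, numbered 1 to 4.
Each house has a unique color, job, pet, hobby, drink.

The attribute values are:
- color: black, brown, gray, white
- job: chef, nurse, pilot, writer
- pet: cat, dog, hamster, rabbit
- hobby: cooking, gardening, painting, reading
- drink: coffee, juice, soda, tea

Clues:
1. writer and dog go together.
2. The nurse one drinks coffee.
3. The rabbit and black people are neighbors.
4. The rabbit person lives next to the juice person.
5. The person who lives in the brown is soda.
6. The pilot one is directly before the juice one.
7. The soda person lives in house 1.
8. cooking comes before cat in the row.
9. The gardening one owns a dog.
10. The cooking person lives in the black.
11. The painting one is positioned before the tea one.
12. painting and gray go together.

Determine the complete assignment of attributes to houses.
Solution:

House | Color | Job | Pet | Hobby | Drink
-----------------------------------------
  1   | brown | pilot | rabbit | reading | soda
  2   | black | chef | hamster | cooking | juice
  3   | gray | nurse | cat | painting | coffee
  4   | white | writer | dog | gardening | tea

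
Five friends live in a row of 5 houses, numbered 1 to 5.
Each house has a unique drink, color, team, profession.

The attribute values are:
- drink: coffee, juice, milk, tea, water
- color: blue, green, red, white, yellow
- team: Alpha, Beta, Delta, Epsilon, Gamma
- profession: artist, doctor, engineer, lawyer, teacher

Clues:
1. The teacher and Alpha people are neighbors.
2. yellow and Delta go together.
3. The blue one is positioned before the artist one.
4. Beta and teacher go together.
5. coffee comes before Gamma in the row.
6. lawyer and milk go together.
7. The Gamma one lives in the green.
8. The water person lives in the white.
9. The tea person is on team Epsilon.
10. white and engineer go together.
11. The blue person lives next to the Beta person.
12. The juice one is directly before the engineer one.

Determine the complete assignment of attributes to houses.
Solution:

House | Drink | Color | Team | Profession
-----------------------------------------
  1   | tea | blue | Epsilon | doctor
  2   | juice | red | Beta | teacher
  3   | water | white | Alpha | engineer
  4   | coffee | yellow | Delta | artist
  5   | milk | green | Gamma | lawyer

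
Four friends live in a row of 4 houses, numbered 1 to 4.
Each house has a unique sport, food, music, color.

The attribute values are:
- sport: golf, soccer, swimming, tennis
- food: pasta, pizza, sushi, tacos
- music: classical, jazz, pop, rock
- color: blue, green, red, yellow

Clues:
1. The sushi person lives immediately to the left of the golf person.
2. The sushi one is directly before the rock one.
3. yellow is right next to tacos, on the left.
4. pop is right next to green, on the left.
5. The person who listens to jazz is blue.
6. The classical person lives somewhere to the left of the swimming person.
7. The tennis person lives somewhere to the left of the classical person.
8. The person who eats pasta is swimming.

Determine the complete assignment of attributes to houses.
Solution:

House | Sport | Food | Music | Color
------------------------------------
  1   | tennis | sushi | pop | yellow
  2   | golf | tacos | rock | green
  3   | soccer | pizza | classical | red
  4   | swimming | pasta | jazz | blue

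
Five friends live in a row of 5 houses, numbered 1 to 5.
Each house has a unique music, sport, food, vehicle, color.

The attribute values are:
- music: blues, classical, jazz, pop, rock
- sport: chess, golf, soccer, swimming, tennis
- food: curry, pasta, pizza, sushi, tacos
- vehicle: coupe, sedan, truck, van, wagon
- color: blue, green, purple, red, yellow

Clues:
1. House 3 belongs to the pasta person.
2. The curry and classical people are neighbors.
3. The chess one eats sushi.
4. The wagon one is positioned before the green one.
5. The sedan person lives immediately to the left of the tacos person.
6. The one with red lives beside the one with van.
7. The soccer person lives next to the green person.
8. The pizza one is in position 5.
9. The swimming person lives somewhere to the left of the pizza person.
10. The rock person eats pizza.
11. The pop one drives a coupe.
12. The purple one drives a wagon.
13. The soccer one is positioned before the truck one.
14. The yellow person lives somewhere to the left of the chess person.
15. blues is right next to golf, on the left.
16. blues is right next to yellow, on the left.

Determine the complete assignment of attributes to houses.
Solution:

House | Music | Sport | Food | Vehicle | Color
----------------------------------------------
  1   | blues | swimming | curry | sedan | red
  2   | classical | golf | tacos | van | yellow
  3   | jazz | soccer | pasta | wagon | purple
  4   | pop | chess | sushi | coupe | green
  5   | rock | tennis | pizza | truck | blue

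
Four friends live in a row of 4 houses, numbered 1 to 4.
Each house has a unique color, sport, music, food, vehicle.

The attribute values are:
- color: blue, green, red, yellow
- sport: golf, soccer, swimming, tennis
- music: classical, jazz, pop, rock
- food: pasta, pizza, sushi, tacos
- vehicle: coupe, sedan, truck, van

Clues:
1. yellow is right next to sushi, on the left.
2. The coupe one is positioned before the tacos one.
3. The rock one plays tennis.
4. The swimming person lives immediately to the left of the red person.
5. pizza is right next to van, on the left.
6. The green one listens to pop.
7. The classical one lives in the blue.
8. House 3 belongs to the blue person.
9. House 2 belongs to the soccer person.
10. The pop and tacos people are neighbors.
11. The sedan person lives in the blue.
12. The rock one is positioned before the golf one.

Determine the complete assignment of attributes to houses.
Solution:

House | Color | Sport | Music | Food | Vehicle
----------------------------------------------
  1   | yellow | tennis | rock | pizza | coupe
  2   | green | soccer | pop | sushi | van
  3   | blue | swimming | classical | tacos | sedan
  4   | red | golf | jazz | pasta | truck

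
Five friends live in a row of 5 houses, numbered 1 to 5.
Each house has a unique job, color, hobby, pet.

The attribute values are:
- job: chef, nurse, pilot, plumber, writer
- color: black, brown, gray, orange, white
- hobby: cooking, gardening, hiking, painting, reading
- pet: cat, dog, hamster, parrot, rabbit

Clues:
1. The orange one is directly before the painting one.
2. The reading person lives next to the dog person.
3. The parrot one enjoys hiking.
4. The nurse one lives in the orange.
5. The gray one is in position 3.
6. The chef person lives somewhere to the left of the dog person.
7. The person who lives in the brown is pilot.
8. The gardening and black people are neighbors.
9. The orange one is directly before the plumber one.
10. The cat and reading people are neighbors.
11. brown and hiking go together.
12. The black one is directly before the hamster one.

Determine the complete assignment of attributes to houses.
Solution:

House | Job | Color | Hobby | Pet
---------------------------------
  1   | nurse | orange | gardening | rabbit
  2   | plumber | black | painting | cat
  3   | chef | gray | reading | hamster
  4   | writer | white | cooking | dog
  5   | pilot | brown | hiking | parrot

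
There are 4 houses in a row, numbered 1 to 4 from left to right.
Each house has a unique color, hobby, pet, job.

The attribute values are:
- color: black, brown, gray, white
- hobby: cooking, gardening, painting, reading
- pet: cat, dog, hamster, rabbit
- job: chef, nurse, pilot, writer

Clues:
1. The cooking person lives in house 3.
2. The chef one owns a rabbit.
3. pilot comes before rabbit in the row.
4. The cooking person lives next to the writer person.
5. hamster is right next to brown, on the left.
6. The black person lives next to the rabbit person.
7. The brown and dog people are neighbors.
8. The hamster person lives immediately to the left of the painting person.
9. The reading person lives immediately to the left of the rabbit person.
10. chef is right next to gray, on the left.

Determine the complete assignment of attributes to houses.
Solution:

House | Color | Hobby | Pet | Job
---------------------------------
  1   | black | reading | hamster | pilot
  2   | brown | painting | rabbit | chef
  3   | gray | cooking | dog | nurse
  4   | white | gardening | cat | writer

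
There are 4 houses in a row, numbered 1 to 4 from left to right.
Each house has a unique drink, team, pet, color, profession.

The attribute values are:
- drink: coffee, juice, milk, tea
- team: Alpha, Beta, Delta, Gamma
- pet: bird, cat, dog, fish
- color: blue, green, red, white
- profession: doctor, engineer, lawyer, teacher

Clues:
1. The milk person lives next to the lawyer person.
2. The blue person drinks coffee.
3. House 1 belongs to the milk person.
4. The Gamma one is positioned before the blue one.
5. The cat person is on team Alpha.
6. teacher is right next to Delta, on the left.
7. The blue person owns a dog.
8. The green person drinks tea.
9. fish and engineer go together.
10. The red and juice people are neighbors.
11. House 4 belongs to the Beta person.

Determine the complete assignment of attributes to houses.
Solution:

House | Drink | Team | Pet | Color | Profession
-----------------------------------------------
  1   | milk | Alpha | cat | red | teacher
  2   | juice | Delta | bird | white | lawyer
  3   | tea | Gamma | fish | green | engineer
  4   | coffee | Beta | dog | blue | doctor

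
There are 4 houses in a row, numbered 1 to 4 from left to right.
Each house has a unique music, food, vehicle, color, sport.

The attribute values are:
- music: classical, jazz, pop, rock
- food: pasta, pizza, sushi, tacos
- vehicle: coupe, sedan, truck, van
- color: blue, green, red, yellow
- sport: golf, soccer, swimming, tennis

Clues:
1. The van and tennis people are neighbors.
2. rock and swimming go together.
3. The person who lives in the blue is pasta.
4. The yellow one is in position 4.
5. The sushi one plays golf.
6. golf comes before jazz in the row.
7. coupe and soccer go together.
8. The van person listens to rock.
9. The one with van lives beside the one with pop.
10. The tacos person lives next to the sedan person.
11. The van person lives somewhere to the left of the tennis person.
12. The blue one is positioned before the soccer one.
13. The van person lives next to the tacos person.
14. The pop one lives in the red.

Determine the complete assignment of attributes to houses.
Solution:

House | Music | Food | Vehicle | Color | Sport
----------------------------------------------
  1   | rock | pasta | van | blue | swimming
  2   | pop | tacos | truck | red | tennis
  3   | classical | sushi | sedan | green | golf
  4   | jazz | pizza | coupe | yellow | soccer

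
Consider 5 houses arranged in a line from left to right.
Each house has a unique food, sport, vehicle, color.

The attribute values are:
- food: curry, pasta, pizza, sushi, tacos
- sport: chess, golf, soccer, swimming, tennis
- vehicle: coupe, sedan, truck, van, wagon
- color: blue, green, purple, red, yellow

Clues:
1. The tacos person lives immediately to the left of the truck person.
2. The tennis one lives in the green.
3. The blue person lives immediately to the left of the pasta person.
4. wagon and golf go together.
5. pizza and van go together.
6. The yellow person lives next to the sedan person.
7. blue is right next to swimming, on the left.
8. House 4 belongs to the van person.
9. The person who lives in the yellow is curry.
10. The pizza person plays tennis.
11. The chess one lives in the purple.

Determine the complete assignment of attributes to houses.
Solution:

House | Food | Sport | Vehicle | Color
--------------------------------------
  1   | curry | golf | wagon | yellow
  2   | tacos | soccer | sedan | blue
  3   | pasta | swimming | truck | red
  4   | pizza | tennis | van | green
  5   | sushi | chess | coupe | purple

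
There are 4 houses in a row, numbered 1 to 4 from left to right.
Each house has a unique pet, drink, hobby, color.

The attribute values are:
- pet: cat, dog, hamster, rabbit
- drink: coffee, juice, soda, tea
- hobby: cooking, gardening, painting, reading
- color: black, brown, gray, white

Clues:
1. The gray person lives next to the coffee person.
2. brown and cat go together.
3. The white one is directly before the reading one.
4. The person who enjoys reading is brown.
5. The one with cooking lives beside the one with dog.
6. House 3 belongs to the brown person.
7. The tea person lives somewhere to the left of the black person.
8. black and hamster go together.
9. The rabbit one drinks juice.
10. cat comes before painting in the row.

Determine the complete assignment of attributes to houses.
Solution:

House | Pet | Drink | Hobby | Color
-----------------------------------
  1   | rabbit | juice | cooking | gray
  2   | dog | coffee | gardening | white
  3   | cat | tea | reading | brown
  4   | hamster | soda | painting | black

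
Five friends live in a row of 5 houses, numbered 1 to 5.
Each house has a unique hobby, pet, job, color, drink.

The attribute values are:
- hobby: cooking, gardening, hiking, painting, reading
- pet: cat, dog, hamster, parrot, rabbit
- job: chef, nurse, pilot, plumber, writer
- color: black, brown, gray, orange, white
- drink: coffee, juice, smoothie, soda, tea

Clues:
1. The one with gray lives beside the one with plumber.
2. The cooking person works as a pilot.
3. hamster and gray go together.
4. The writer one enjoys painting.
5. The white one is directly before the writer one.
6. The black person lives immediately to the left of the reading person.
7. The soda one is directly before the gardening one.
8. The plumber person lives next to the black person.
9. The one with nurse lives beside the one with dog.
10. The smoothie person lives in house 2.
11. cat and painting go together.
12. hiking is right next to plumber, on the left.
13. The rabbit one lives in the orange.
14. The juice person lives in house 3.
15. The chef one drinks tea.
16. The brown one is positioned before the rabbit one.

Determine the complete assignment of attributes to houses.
Solution:

House | Hobby | Pet | Job | Color | Drink
-----------------------------------------
  1   | hiking | hamster | nurse | gray | soda
  2   | gardening | dog | plumber | white | smoothie
  3   | painting | cat | writer | black | juice
  4   | reading | parrot | chef | brown | tea
  5   | cooking | rabbit | pilot | orange | coffee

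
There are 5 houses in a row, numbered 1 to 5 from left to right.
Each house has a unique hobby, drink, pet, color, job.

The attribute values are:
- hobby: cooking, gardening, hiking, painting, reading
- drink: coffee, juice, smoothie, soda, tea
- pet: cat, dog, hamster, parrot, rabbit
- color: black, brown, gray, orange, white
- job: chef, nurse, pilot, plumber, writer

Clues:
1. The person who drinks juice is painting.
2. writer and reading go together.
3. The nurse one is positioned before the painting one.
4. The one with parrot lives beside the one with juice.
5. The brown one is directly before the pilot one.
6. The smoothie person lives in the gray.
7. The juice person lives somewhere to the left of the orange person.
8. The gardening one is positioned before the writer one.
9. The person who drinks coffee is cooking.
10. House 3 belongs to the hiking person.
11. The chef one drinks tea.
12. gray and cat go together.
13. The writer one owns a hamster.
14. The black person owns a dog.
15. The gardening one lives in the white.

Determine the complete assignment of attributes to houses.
Solution:

House | Hobby | Drink | Pet | Color | Job
-----------------------------------------
  1   | cooking | coffee | parrot | brown | nurse
  2   | painting | juice | dog | black | pilot
  3   | hiking | smoothie | cat | gray | plumber
  4   | gardening | tea | rabbit | white | chef
  5   | reading | soda | hamster | orange | writer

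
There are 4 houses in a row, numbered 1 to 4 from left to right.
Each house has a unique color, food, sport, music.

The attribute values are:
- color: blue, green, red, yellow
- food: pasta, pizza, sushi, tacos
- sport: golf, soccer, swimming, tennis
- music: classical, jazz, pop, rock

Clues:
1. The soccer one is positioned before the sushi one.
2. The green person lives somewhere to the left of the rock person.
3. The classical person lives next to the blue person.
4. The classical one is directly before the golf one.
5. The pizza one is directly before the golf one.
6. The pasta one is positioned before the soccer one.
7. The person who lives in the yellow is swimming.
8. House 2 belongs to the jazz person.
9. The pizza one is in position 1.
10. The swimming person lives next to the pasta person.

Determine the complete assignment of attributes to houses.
Solution:

House | Color | Food | Sport | Music
------------------------------------
  1   | yellow | pizza | swimming | classical
  2   | blue | pasta | golf | jazz
  3   | green | tacos | soccer | pop
  4   | red | sushi | tennis | rock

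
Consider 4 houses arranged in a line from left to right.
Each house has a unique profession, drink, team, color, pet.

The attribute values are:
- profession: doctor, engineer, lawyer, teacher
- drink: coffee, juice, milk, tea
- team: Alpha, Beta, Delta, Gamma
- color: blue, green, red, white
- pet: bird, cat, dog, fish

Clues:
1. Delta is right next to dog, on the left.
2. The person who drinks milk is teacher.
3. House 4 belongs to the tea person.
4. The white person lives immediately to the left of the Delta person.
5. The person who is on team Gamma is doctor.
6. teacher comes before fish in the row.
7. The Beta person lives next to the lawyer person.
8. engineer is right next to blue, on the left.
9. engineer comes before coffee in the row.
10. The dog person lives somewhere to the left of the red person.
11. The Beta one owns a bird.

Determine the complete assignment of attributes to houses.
Solution:

House | Profession | Drink | Team | Color | Pet
-----------------------------------------------
  1   | engineer | juice | Beta | white | bird
  2   | lawyer | coffee | Delta | blue | cat
  3   | teacher | milk | Alpha | green | dog
  4   | doctor | tea | Gamma | red | fish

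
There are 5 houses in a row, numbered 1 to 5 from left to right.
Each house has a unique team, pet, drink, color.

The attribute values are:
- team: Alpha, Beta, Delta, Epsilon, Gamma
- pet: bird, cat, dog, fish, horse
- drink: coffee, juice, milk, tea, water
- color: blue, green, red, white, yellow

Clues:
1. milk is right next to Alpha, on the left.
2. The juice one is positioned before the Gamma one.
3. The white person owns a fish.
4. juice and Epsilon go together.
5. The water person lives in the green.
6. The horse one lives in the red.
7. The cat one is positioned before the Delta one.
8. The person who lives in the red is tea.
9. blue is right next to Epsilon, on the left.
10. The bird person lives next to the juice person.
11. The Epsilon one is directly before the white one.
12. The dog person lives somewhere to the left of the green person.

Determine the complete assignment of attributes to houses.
Solution:

House | Team | Pet | Drink | Color
----------------------------------
  1   | Beta | bird | coffee | blue
  2   | Epsilon | dog | juice | yellow
  3   | Gamma | fish | milk | white
  4   | Alpha | cat | water | green
  5   | Delta | horse | tea | red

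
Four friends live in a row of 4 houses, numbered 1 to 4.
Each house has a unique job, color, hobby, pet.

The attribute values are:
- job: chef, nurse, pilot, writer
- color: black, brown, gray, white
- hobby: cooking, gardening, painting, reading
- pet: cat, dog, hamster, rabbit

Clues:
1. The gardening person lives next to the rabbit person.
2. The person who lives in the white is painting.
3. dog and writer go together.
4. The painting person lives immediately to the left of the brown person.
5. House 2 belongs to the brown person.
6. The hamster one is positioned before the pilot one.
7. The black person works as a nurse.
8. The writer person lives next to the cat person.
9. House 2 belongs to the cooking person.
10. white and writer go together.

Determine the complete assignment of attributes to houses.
Solution:

House | Job | Color | Hobby | Pet
---------------------------------
  1   | writer | white | painting | dog
  2   | chef | brown | cooking | cat
  3   | nurse | black | gardening | hamster
  4   | pilot | gray | reading | rabbit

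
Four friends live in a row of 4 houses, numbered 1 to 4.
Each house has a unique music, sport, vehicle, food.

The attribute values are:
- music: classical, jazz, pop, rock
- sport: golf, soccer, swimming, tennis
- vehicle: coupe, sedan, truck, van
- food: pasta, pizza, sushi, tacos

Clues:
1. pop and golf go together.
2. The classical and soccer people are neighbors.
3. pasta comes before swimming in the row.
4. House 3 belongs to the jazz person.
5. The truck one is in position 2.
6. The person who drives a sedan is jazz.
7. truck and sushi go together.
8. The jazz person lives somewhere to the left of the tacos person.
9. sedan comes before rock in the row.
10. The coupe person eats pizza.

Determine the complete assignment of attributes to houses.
Solution:

House | Music | Sport | Vehicle | Food
--------------------------------------
  1   | pop | golf | coupe | pizza
  2   | classical | tennis | truck | sushi
  3   | jazz | soccer | sedan | pasta
  4   | rock | swimming | van | tacos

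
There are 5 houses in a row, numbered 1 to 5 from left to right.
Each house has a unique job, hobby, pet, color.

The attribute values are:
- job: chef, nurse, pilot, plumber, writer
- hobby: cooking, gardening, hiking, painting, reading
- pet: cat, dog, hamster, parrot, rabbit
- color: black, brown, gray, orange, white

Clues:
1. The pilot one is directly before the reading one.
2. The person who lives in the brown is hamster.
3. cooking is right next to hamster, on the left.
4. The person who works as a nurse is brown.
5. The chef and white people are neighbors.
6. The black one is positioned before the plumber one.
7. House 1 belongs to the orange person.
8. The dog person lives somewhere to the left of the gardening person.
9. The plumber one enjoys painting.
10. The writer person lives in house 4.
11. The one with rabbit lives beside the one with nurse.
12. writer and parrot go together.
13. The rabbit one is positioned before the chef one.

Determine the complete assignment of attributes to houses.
Solution:

House | Job | Hobby | Pet | Color
---------------------------------
  1   | pilot | cooking | rabbit | orange
  2   | nurse | reading | hamster | brown
  3   | chef | hiking | dog | black
  4   | writer | gardening | parrot | white
  5   | plumber | painting | cat | gray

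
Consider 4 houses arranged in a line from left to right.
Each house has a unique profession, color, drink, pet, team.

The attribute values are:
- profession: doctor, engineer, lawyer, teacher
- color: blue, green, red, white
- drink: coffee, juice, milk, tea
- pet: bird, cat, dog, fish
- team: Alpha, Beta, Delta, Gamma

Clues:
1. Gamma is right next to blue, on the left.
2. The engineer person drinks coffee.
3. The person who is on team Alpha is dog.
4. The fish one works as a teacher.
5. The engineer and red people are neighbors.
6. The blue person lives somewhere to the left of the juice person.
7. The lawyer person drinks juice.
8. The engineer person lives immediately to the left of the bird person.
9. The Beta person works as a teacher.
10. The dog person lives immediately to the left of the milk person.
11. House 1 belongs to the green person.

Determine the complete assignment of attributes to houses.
Solution:

House | Profession | Color | Drink | Pet | Team
-----------------------------------------------
  1   | engineer | green | coffee | dog | Alpha
  2   | doctor | red | milk | bird | Gamma
  3   | teacher | blue | tea | fish | Beta
  4   | lawyer | white | juice | cat | Delta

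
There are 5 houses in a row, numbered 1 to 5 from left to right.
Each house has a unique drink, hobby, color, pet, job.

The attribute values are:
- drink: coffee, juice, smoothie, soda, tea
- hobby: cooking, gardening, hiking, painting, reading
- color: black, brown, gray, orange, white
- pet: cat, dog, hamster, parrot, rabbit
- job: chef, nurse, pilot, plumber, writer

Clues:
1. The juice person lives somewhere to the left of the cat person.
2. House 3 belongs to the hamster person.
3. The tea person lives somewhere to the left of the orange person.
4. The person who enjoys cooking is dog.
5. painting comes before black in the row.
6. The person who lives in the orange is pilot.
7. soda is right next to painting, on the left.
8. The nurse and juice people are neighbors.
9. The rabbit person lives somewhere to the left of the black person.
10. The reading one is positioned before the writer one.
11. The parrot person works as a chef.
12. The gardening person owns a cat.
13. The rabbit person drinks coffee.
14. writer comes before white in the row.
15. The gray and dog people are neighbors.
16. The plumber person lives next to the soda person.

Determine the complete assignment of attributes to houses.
Solution:

House | Drink | Hobby | Color | Pet | Job
-----------------------------------------
  1   | coffee | reading | gray | rabbit | plumber
  2   | soda | cooking | brown | dog | writer
  3   | tea | painting | white | hamster | nurse
  4   | juice | hiking | black | parrot | chef
  5   | smoothie | gardening | orange | cat | pilot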